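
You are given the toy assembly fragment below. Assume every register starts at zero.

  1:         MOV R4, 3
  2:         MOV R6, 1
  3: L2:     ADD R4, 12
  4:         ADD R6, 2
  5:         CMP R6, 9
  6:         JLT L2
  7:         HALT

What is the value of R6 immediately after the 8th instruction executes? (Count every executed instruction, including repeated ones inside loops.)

5

R4=3
R6=1
R4=3+12=15
R6=1+2=3
CMP R6, 9  (cmp 3,9)
JLT L2: taken
R4=15+12=27
R6=3+2=5
After step 8: R6 = 5.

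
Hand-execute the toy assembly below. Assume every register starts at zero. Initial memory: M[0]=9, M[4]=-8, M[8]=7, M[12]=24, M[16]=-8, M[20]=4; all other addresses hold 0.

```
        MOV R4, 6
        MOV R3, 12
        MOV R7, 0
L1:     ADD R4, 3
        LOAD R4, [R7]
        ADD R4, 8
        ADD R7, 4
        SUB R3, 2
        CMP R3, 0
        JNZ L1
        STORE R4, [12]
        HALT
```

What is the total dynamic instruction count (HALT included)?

R4=6
R3=12
R7=0
R4=6+3=9
R4=M[0]=9
R4=9+8=17
R7=0+4=4
R3=12-2=10
CMP R3, 0  (cmp 10,0)
JNZ L1: taken
R4=17+3=20
R4=M[4]=-8
R4=(-8)+8=0
R7=4+4=8
R3=10-2=8
CMP R3, 0  (cmp 8,0)
JNZ L1: taken
R4=0+3=3
R4=M[8]=7
R4=7+8=15
R7=8+4=12
R3=8-2=6
CMP R3, 0  (cmp 6,0)
JNZ L1: taken
R4=15+3=18
R4=M[12]=24
R4=24+8=32
R7=12+4=16
R3=6-2=4
CMP R3, 0  (cmp 4,0)
JNZ L1: taken
R4=32+3=35
R4=M[16]=-8
R4=(-8)+8=0
R7=16+4=20
R3=4-2=2
CMP R3, 0  (cmp 2,0)
JNZ L1: taken
R4=0+3=3
R4=M[20]=4
R4=4+8=12
R7=20+4=24
R3=2-2=0
CMP R3, 0  (cmp 0,0)
JNZ L1: not taken
STORE R4, [12] → M[12]=12
halt.
Total executed instructions: 47.

47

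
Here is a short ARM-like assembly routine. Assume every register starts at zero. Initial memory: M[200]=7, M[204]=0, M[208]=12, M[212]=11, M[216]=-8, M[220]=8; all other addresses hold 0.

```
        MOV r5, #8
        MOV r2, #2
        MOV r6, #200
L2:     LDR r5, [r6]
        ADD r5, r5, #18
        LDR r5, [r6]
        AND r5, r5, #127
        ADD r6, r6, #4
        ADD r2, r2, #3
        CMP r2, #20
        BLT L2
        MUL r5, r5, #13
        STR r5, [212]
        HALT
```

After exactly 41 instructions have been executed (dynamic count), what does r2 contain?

17

after MOV r5, #8: r5=8
after MOV r2, #2: r2=2
after MOV r6, #200: r6=200
after LDR r5, [r6]: r5=M[200]=7
after ADD r5, r5, #18: r5=7+18=25
after LDR r5, [r6]: r5=M[200]=7
after AND r5, r5, #127: r5=7&127=7
after ADD r6, r6, #4: r6=200+4=204
after ADD r2, r2, #3: r2=2+3=5
CMP r2, #20  (cmp 5,20)
BLT L2: taken
after LDR r5, [r6]: r5=M[204]=0
after ADD r5, r5, #18: r5=0+18=18
after LDR r5, [r6]: r5=M[204]=0
after AND r5, r5, #127: r5=0&127=0
after ADD r6, r6, #4: r6=204+4=208
after ADD r2, r2, #3: r2=5+3=8
CMP r2, #20  (cmp 8,20)
BLT L2: taken
after LDR r5, [r6]: r5=M[208]=12
after ADD r5, r5, #18: r5=12+18=30
after LDR r5, [r6]: r5=M[208]=12
after AND r5, r5, #127: r5=12&127=12
after ADD r6, r6, #4: r6=208+4=212
after ADD r2, r2, #3: r2=8+3=11
CMP r2, #20  (cmp 11,20)
BLT L2: taken
after LDR r5, [r6]: r5=M[212]=11
after ADD r5, r5, #18: r5=11+18=29
after LDR r5, [r6]: r5=M[212]=11
after AND r5, r5, #127: r5=11&127=11
after ADD r6, r6, #4: r6=212+4=216
after ADD r2, r2, #3: r2=11+3=14
CMP r2, #20  (cmp 14,20)
BLT L2: taken
after LDR r5, [r6]: r5=M[216]=-8
after ADD r5, r5, #18: r5=(-8)+18=10
after LDR r5, [r6]: r5=M[216]=-8
after AND r5, r5, #127: r5=(-8)&127=120
after ADD r6, r6, #4: r6=216+4=220
after ADD r2, r2, #3: r2=14+3=17
After step 41: r2 = 17.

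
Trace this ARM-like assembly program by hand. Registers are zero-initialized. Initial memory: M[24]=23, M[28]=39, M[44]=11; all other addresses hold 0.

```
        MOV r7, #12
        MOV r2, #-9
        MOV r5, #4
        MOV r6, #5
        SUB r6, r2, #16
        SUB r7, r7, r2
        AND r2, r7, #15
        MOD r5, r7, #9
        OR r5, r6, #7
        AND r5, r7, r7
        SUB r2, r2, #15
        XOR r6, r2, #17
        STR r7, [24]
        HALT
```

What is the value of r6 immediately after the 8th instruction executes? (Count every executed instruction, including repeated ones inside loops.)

after MOV r7, #12: r7=12
after MOV r2, #-9: r2=-9
after MOV r5, #4: r5=4
after MOV r6, #5: r6=5
after SUB r6, r2, #16: r6=(-9)-16=-25
after SUB r7, r7, r2: r7=12-(-9)=21
after AND r2, r7, #15: r2=21&15=5
after MOD r5, r7, #9: r5=21%9=3
After step 8: r6 = -25.

-25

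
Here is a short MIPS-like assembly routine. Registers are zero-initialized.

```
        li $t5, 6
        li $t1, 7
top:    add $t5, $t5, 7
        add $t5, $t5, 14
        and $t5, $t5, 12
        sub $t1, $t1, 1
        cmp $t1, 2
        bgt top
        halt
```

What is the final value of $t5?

li $t5, 6 → $t5=6
li $t1, 7 → $t1=7
add $t5, $t5, 7 → $t5=6+7=13
add $t5, $t5, 14 → $t5=13+14=27
and $t5, $t5, 12 → $t5=27&12=8
sub $t1, $t1, 1 → $t1=7-1=6
cmp $t1, 2  (cmp 6,2)
bgt top: taken
add $t5, $t5, 7 → $t5=8+7=15
add $t5, $t5, 14 → $t5=15+14=29
and $t5, $t5, 12 → $t5=29&12=12
sub $t1, $t1, 1 → $t1=6-1=5
cmp $t1, 2  (cmp 5,2)
bgt top: taken
add $t5, $t5, 7 → $t5=12+7=19
add $t5, $t5, 14 → $t5=19+14=33
and $t5, $t5, 12 → $t5=33&12=0
sub $t1, $t1, 1 → $t1=5-1=4
cmp $t1, 2  (cmp 4,2)
bgt top: taken
add $t5, $t5, 7 → $t5=0+7=7
add $t5, $t5, 14 → $t5=7+14=21
and $t5, $t5, 12 → $t5=21&12=4
sub $t1, $t1, 1 → $t1=4-1=3
cmp $t1, 2  (cmp 3,2)
bgt top: taken
add $t5, $t5, 7 → $t5=4+7=11
add $t5, $t5, 14 → $t5=11+14=25
and $t5, $t5, 12 → $t5=25&12=8
sub $t1, $t1, 1 → $t1=3-1=2
cmp $t1, 2  (cmp 2,2)
bgt top: not taken
halt.

8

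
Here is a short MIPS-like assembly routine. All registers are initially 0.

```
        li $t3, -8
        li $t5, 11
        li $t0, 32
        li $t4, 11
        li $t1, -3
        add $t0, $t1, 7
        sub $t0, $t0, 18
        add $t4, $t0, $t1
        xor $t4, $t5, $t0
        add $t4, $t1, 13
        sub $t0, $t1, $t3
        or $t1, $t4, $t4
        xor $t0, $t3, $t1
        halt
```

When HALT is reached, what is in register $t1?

$t3=-8
$t5=11
$t0=32
$t4=11
$t1=-3
$t0=(-3)+7=4
$t0=4-18=-14
$t4=(-14)+(-3)=-17
$t4=11^(-14)=-7
$t4=(-3)+13=10
$t0=(-3)-(-8)=5
$t1=10|10=10
$t0=(-8)^10=-14
halt.

10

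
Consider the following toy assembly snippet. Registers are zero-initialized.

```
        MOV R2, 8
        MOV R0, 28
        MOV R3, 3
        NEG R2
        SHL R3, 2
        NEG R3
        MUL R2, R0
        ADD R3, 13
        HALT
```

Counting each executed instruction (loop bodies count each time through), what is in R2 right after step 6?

MOV R2, 8 → R2=8
MOV R0, 28 → R0=28
MOV R3, 3 → R3=3
NEG R2 → R2=-(8)=-8
SHL R3, 2 → R3=3<<2=12
NEG R3 → R3=-(12)=-12
After step 6: R2 = -8.

-8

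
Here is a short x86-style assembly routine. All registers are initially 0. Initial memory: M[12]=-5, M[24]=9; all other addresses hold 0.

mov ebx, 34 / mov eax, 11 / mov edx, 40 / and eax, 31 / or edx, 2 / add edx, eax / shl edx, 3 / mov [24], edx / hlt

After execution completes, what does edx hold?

mov ebx, 34 → ebx=34
mov eax, 11 → eax=11
mov edx, 40 → edx=40
and eax, 31 → eax=11&31=11
or edx, 2 → edx=40|2=42
add edx, eax → edx=42+11=53
shl edx, 3 → edx=53<<3=424
mov [24], edx → M[24]=424
halt.

424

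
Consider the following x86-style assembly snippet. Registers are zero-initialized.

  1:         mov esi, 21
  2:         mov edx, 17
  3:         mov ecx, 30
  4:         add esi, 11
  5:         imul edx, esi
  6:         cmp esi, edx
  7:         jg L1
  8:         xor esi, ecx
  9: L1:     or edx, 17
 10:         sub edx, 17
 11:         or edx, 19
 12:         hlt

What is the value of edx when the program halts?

563

esi=21
edx=17
ecx=30
esi=21+11=32
edx=17*32=544
cmp esi, edx  (cmp 32,544)
jg L1: not taken
esi=32^30=62
edx=544|17=561
edx=561-17=544
edx=544|19=563
halt.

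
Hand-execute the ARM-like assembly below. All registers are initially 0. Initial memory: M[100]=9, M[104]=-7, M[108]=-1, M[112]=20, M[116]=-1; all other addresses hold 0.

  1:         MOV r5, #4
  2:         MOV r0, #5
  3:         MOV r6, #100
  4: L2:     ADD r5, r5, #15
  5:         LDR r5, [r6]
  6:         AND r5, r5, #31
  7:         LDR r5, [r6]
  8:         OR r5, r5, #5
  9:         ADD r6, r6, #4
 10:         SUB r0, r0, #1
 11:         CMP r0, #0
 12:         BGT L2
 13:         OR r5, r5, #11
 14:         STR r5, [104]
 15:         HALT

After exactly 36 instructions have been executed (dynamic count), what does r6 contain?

116

MOV r5, #4 → r5=4
MOV r0, #5 → r0=5
MOV r6, #100 → r6=100
ADD r5, r5, #15 → r5=4+15=19
LDR r5, [r6] → r5=M[100]=9
AND r5, r5, #31 → r5=9&31=9
LDR r5, [r6] → r5=M[100]=9
OR r5, r5, #5 → r5=9|5=13
ADD r6, r6, #4 → r6=100+4=104
SUB r0, r0, #1 → r0=5-1=4
CMP r0, #0  (cmp 4,0)
BGT L2: taken
ADD r5, r5, #15 → r5=13+15=28
LDR r5, [r6] → r5=M[104]=-7
AND r5, r5, #31 → r5=(-7)&31=25
LDR r5, [r6] → r5=M[104]=-7
OR r5, r5, #5 → r5=(-7)|5=-3
ADD r6, r6, #4 → r6=104+4=108
SUB r0, r0, #1 → r0=4-1=3
CMP r0, #0  (cmp 3,0)
BGT L2: taken
ADD r5, r5, #15 → r5=(-3)+15=12
LDR r5, [r6] → r5=M[108]=-1
AND r5, r5, #31 → r5=(-1)&31=31
LDR r5, [r6] → r5=M[108]=-1
OR r5, r5, #5 → r5=(-1)|5=-1
ADD r6, r6, #4 → r6=108+4=112
SUB r0, r0, #1 → r0=3-1=2
CMP r0, #0  (cmp 2,0)
BGT L2: taken
ADD r5, r5, #15 → r5=(-1)+15=14
LDR r5, [r6] → r5=M[112]=20
AND r5, r5, #31 → r5=20&31=20
LDR r5, [r6] → r5=M[112]=20
OR r5, r5, #5 → r5=20|5=21
ADD r6, r6, #4 → r6=112+4=116
After step 36: r6 = 116.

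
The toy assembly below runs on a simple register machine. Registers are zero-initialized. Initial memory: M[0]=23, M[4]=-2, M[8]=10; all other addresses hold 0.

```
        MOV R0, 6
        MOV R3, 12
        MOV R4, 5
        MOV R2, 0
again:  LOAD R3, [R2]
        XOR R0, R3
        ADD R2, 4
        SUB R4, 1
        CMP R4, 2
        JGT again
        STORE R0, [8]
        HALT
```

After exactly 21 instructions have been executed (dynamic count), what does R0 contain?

MOV R0, 6 → R0=6
MOV R3, 12 → R3=12
MOV R4, 5 → R4=5
MOV R2, 0 → R2=0
LOAD R3, [R2] → R3=M[0]=23
XOR R0, R3 → R0=6^23=17
ADD R2, 4 → R2=0+4=4
SUB R4, 1 → R4=5-1=4
CMP R4, 2  (cmp 4,2)
JGT again: taken
LOAD R3, [R2] → R3=M[4]=-2
XOR R0, R3 → R0=17^(-2)=-17
ADD R2, 4 → R2=4+4=8
SUB R4, 1 → R4=4-1=3
CMP R4, 2  (cmp 3,2)
JGT again: taken
LOAD R3, [R2] → R3=M[8]=10
XOR R0, R3 → R0=(-17)^10=-27
ADD R2, 4 → R2=8+4=12
SUB R4, 1 → R4=3-1=2
CMP R4, 2  (cmp 2,2)
After step 21: R0 = -27.

-27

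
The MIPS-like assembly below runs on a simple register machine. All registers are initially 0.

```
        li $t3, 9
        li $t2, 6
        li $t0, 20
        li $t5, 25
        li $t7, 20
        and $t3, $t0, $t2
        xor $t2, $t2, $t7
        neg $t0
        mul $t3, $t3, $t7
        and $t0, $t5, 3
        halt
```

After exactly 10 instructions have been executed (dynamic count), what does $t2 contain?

after li $t3, 9: $t3=9
after li $t2, 6: $t2=6
after li $t0, 20: $t0=20
after li $t5, 25: $t5=25
after li $t7, 20: $t7=20
after and $t3, $t0, $t2: $t3=20&6=4
after xor $t2, $t2, $t7: $t2=6^20=18
after neg $t0: $t0=-(20)=-20
after mul $t3, $t3, $t7: $t3=4*20=80
after and $t0, $t5, 3: $t0=25&3=1
After step 10: $t2 = 18.

18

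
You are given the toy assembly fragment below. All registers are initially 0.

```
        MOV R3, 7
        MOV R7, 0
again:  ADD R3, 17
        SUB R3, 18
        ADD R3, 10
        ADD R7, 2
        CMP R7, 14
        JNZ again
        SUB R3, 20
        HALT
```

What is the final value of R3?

R3=7
R7=0
R3=7+17=24
R3=24-18=6
R3=6+10=16
R7=0+2=2
CMP R7, 14  (cmp 2,14)
JNZ again: taken
R3=16+17=33
R3=33-18=15
R3=15+10=25
R7=2+2=4
CMP R7, 14  (cmp 4,14)
JNZ again: taken
R3=25+17=42
R3=42-18=24
R3=24+10=34
R7=4+2=6
CMP R7, 14  (cmp 6,14)
JNZ again: taken
R3=34+17=51
R3=51-18=33
R3=33+10=43
R7=6+2=8
CMP R7, 14  (cmp 8,14)
JNZ again: taken
R3=43+17=60
R3=60-18=42
R3=42+10=52
R7=8+2=10
CMP R7, 14  (cmp 10,14)
JNZ again: taken
R3=52+17=69
R3=69-18=51
R3=51+10=61
R7=10+2=12
CMP R7, 14  (cmp 12,14)
JNZ again: taken
R3=61+17=78
R3=78-18=60
R3=60+10=70
R7=12+2=14
CMP R7, 14  (cmp 14,14)
JNZ again: not taken
R3=70-20=50
halt.

50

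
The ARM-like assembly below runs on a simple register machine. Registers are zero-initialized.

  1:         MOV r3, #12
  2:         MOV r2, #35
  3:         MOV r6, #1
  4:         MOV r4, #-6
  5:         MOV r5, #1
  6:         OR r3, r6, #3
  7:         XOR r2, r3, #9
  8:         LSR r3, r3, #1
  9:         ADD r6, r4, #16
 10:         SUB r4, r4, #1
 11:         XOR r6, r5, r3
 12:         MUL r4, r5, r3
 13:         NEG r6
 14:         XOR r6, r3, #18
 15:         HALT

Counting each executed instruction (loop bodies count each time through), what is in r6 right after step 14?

19

r3=12
r2=35
r6=1
r4=-6
r5=1
r3=1|3=3
r2=3^9=10
r3=3>>1=1
r6=(-6)+16=10
r4=(-6)-1=-7
r6=1^1=0
r4=1*1=1
r6=-(0)=0
r6=1^18=19
After step 14: r6 = 19.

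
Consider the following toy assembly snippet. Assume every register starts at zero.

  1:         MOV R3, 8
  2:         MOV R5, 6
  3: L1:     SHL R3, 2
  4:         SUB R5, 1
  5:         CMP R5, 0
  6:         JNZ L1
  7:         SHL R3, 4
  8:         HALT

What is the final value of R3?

after MOV R3, 8: R3=8
after MOV R5, 6: R5=6
after SHL R3, 2: R3=8<<2=32
after SUB R5, 1: R5=6-1=5
CMP R5, 0  (cmp 5,0)
JNZ L1: taken
after SHL R3, 2: R3=32<<2=128
after SUB R5, 1: R5=5-1=4
CMP R5, 0  (cmp 4,0)
JNZ L1: taken
after SHL R3, 2: R3=128<<2=512
after SUB R5, 1: R5=4-1=3
CMP R5, 0  (cmp 3,0)
JNZ L1: taken
after SHL R3, 2: R3=512<<2=2048
after SUB R5, 1: R5=3-1=2
CMP R5, 0  (cmp 2,0)
JNZ L1: taken
after SHL R3, 2: R3=2048<<2=8192
after SUB R5, 1: R5=2-1=1
CMP R5, 0  (cmp 1,0)
JNZ L1: taken
after SHL R3, 2: R3=8192<<2=32768
after SUB R5, 1: R5=1-1=0
CMP R5, 0  (cmp 0,0)
JNZ L1: not taken
after SHL R3, 4: R3=32768<<4=524288
halt.

524288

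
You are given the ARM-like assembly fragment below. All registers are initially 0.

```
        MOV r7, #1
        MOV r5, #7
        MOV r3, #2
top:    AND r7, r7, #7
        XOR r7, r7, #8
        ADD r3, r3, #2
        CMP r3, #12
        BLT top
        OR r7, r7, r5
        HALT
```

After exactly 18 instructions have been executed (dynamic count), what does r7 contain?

after MOV r7, #1: r7=1
after MOV r5, #7: r5=7
after MOV r3, #2: r3=2
after AND r7, r7, #7: r7=1&7=1
after XOR r7, r7, #8: r7=1^8=9
after ADD r3, r3, #2: r3=2+2=4
CMP r3, #12  (cmp 4,12)
BLT top: taken
after AND r7, r7, #7: r7=9&7=1
after XOR r7, r7, #8: r7=1^8=9
after ADD r3, r3, #2: r3=4+2=6
CMP r3, #12  (cmp 6,12)
BLT top: taken
after AND r7, r7, #7: r7=9&7=1
after XOR r7, r7, #8: r7=1^8=9
after ADD r3, r3, #2: r3=6+2=8
CMP r3, #12  (cmp 8,12)
BLT top: taken
After step 18: r7 = 9.

9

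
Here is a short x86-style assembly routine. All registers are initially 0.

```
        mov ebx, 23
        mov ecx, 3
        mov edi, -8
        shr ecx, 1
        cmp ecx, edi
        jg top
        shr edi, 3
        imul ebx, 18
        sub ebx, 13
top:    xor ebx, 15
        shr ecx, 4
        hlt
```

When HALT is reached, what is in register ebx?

24

mov ebx, 23 → ebx=23
mov ecx, 3 → ecx=3
mov edi, -8 → edi=-8
shr ecx, 1 → ecx=3>>1=1
cmp ecx, edi  (cmp 1,-8)
jg top: taken
xor ebx, 15 → ebx=23^15=24
shr ecx, 4 → ecx=1>>4=0
halt.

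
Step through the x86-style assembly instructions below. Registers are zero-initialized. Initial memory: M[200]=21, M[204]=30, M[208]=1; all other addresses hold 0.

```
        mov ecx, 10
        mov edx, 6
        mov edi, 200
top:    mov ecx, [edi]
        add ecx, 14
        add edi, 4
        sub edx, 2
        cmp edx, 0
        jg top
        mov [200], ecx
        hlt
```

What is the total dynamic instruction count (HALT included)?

23

mov ecx, 10 → ecx=10
mov edx, 6 → edx=6
mov edi, 200 → edi=200
mov ecx, [edi] → ecx=M[200]=21
add ecx, 14 → ecx=21+14=35
add edi, 4 → edi=200+4=204
sub edx, 2 → edx=6-2=4
cmp edx, 0  (cmp 4,0)
jg top: taken
mov ecx, [edi] → ecx=M[204]=30
add ecx, 14 → ecx=30+14=44
add edi, 4 → edi=204+4=208
sub edx, 2 → edx=4-2=2
cmp edx, 0  (cmp 2,0)
jg top: taken
mov ecx, [edi] → ecx=M[208]=1
add ecx, 14 → ecx=1+14=15
add edi, 4 → edi=208+4=212
sub edx, 2 → edx=2-2=0
cmp edx, 0  (cmp 0,0)
jg top: not taken
mov [200], ecx → M[200]=15
halt.
Total executed instructions: 23.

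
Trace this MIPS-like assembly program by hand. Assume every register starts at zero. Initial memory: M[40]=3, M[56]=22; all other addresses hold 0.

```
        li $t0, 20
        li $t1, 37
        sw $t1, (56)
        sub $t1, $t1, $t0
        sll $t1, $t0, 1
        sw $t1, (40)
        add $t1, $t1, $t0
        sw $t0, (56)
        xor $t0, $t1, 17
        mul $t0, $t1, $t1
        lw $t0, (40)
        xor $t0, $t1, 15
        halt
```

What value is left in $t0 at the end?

after li $t0, 20: $t0=20
after li $t1, 37: $t1=37
sw $t1, (56) → M[56]=37
after sub $t1, $t1, $t0: $t1=37-20=17
after sll $t1, $t0, 1: $t1=20<<1=40
sw $t1, (40) → M[40]=40
after add $t1, $t1, $t0: $t1=40+20=60
sw $t0, (56) → M[56]=20
after xor $t0, $t1, 17: $t0=60^17=45
after mul $t0, $t1, $t1: $t0=60*60=3600
after lw $t0, (40): $t0=M[40]=40
after xor $t0, $t1, 15: $t0=60^15=51
halt.

51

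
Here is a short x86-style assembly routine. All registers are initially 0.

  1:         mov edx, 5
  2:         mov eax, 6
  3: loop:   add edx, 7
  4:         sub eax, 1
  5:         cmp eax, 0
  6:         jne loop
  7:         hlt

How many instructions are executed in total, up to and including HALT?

mov edx, 5 → edx=5
mov eax, 6 → eax=6
add edx, 7 → edx=5+7=12
sub eax, 1 → eax=6-1=5
cmp eax, 0  (cmp 5,0)
jne loop: taken
add edx, 7 → edx=12+7=19
sub eax, 1 → eax=5-1=4
cmp eax, 0  (cmp 4,0)
jne loop: taken
add edx, 7 → edx=19+7=26
sub eax, 1 → eax=4-1=3
cmp eax, 0  (cmp 3,0)
jne loop: taken
add edx, 7 → edx=26+7=33
sub eax, 1 → eax=3-1=2
cmp eax, 0  (cmp 2,0)
jne loop: taken
add edx, 7 → edx=33+7=40
sub eax, 1 → eax=2-1=1
cmp eax, 0  (cmp 1,0)
jne loop: taken
add edx, 7 → edx=40+7=47
sub eax, 1 → eax=1-1=0
cmp eax, 0  (cmp 0,0)
jne loop: not taken
halt.
Total executed instructions: 27.

27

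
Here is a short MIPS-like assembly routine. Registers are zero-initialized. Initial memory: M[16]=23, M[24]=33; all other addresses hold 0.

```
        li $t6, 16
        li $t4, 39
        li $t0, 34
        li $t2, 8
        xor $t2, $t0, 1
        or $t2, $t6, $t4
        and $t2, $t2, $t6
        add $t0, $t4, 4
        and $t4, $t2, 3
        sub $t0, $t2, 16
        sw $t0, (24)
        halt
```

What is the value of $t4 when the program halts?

0

after li $t6, 16: $t6=16
after li $t4, 39: $t4=39
after li $t0, 34: $t0=34
after li $t2, 8: $t2=8
after xor $t2, $t0, 1: $t2=34^1=35
after or $t2, $t6, $t4: $t2=16|39=55
after and $t2, $t2, $t6: $t2=55&16=16
after add $t0, $t4, 4: $t0=39+4=43
after and $t4, $t2, 3: $t4=16&3=0
after sub $t0, $t2, 16: $t0=16-16=0
sw $t0, (24) → M[24]=0
halt.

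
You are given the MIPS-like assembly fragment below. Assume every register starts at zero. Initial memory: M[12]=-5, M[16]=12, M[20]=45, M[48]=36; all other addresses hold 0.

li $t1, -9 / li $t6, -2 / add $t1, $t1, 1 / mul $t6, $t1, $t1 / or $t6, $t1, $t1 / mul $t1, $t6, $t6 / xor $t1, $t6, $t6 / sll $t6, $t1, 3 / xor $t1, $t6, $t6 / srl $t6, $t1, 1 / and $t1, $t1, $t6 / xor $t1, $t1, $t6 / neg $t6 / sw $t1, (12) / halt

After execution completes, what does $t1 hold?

0

$t1=-9
$t6=-2
$t1=(-9)+1=-8
$t6=(-8)*(-8)=64
$t6=(-8)|(-8)=-8
$t1=(-8)*(-8)=64
$t1=(-8)^(-8)=0
$t6=0<<3=0
$t1=0^0=0
$t6=0>>1=0
$t1=0&0=0
$t1=0^0=0
$t6=-(0)=0
sw $t1, (12) → M[12]=0
halt.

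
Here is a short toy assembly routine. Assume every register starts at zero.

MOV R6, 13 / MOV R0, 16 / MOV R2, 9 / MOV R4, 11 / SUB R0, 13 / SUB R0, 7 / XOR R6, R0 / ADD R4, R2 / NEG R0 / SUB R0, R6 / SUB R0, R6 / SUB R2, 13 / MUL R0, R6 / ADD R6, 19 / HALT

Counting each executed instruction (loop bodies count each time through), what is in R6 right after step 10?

-15

MOV R6, 13 → R6=13
MOV R0, 16 → R0=16
MOV R2, 9 → R2=9
MOV R4, 11 → R4=11
SUB R0, 13 → R0=16-13=3
SUB R0, 7 → R0=3-7=-4
XOR R6, R0 → R6=13^(-4)=-15
ADD R4, R2 → R4=11+9=20
NEG R0 → R0=-(-4)=4
SUB R0, R6 → R0=4-(-15)=19
After step 10: R6 = -15.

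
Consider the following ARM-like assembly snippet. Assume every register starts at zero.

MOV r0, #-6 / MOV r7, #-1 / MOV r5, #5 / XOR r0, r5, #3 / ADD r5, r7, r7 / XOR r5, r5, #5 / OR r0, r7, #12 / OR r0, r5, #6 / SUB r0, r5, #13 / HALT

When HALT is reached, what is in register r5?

-5

after MOV r0, #-6: r0=-6
after MOV r7, #-1: r7=-1
after MOV r5, #5: r5=5
after XOR r0, r5, #3: r0=5^3=6
after ADD r5, r7, r7: r5=(-1)+(-1)=-2
after XOR r5, r5, #5: r5=(-2)^5=-5
after OR r0, r7, #12: r0=(-1)|12=-1
after OR r0, r5, #6: r0=(-5)|6=-1
after SUB r0, r5, #13: r0=(-5)-13=-18
halt.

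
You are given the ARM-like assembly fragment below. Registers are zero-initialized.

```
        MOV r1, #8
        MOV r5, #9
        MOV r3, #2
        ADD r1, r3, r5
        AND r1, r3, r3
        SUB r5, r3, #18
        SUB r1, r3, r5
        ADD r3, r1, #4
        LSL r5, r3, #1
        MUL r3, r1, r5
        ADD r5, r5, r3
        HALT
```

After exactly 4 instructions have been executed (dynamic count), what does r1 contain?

11

MOV r1, #8 → r1=8
MOV r5, #9 → r5=9
MOV r3, #2 → r3=2
ADD r1, r3, r5 → r1=2+9=11
After step 4: r1 = 11.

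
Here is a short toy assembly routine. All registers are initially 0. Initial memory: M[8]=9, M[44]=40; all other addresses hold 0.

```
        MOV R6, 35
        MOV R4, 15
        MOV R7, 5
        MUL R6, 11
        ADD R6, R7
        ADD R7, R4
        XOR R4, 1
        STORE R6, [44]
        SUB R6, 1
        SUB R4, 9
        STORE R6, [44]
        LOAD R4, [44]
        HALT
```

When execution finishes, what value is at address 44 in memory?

after MOV R6, 35: R6=35
after MOV R4, 15: R4=15
after MOV R7, 5: R7=5
after MUL R6, 11: R6=35*11=385
after ADD R6, R7: R6=385+5=390
after ADD R7, R4: R7=5+15=20
after XOR R4, 1: R4=15^1=14
STORE R6, [44] → M[44]=390
after SUB R6, 1: R6=390-1=389
after SUB R4, 9: R4=14-9=5
STORE R6, [44] → M[44]=389
after LOAD R4, [44]: R4=M[44]=389
halt.

389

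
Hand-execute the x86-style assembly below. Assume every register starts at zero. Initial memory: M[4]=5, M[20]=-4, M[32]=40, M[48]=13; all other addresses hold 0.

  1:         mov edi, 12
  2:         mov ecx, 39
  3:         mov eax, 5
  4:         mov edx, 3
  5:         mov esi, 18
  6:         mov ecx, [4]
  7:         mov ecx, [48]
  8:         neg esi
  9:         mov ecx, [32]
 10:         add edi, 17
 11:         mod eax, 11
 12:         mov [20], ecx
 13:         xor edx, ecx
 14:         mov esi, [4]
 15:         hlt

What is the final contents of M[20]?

40

edi=12
ecx=39
eax=5
edx=3
esi=18
ecx=M[4]=5
ecx=M[48]=13
esi=-(18)=-18
ecx=M[32]=40
edi=12+17=29
eax=5%11=5
mov [20], ecx → M[20]=40
edx=3^40=43
esi=M[4]=5
halt.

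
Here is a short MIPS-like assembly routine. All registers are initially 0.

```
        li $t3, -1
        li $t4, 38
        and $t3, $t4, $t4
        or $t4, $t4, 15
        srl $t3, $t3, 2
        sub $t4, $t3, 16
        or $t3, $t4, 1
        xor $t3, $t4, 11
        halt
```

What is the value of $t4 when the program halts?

-7

after li $t3, -1: $t3=-1
after li $t4, 38: $t4=38
after and $t3, $t4, $t4: $t3=38&38=38
after or $t4, $t4, 15: $t4=38|15=47
after srl $t3, $t3, 2: $t3=38>>2=9
after sub $t4, $t3, 16: $t4=9-16=-7
after or $t3, $t4, 1: $t3=(-7)|1=-7
after xor $t3, $t4, 11: $t3=(-7)^11=-14
halt.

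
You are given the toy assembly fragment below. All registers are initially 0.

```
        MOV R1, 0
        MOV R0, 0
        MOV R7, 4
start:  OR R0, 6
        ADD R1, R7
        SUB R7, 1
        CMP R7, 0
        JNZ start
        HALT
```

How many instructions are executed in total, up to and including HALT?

24

R1=0
R0=0
R7=4
R0=0|6=6
R1=0+4=4
R7=4-1=3
CMP R7, 0  (cmp 3,0)
JNZ start: taken
R0=6|6=6
R1=4+3=7
R7=3-1=2
CMP R7, 0  (cmp 2,0)
JNZ start: taken
R0=6|6=6
R1=7+2=9
R7=2-1=1
CMP R7, 0  (cmp 1,0)
JNZ start: taken
R0=6|6=6
R1=9+1=10
R7=1-1=0
CMP R7, 0  (cmp 0,0)
JNZ start: not taken
halt.
Total executed instructions: 24.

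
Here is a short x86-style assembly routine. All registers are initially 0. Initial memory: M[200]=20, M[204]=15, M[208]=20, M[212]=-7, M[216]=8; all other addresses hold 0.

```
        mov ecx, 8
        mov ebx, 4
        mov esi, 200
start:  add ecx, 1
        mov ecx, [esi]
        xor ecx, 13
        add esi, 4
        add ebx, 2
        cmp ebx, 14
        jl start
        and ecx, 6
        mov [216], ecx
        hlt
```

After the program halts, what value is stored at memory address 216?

4

after mov ecx, 8: ecx=8
after mov ebx, 4: ebx=4
after mov esi, 200: esi=200
after add ecx, 1: ecx=8+1=9
after mov ecx, [esi]: ecx=M[200]=20
after xor ecx, 13: ecx=20^13=25
after add esi, 4: esi=200+4=204
after add ebx, 2: ebx=4+2=6
cmp ebx, 14  (cmp 6,14)
jl start: taken
after add ecx, 1: ecx=25+1=26
after mov ecx, [esi]: ecx=M[204]=15
after xor ecx, 13: ecx=15^13=2
after add esi, 4: esi=204+4=208
after add ebx, 2: ebx=6+2=8
cmp ebx, 14  (cmp 8,14)
jl start: taken
after add ecx, 1: ecx=2+1=3
after mov ecx, [esi]: ecx=M[208]=20
after xor ecx, 13: ecx=20^13=25
after add esi, 4: esi=208+4=212
after add ebx, 2: ebx=8+2=10
cmp ebx, 14  (cmp 10,14)
jl start: taken
after add ecx, 1: ecx=25+1=26
after mov ecx, [esi]: ecx=M[212]=-7
after xor ecx, 13: ecx=(-7)^13=-12
after add esi, 4: esi=212+4=216
after add ebx, 2: ebx=10+2=12
cmp ebx, 14  (cmp 12,14)
jl start: taken
after add ecx, 1: ecx=(-12)+1=-11
after mov ecx, [esi]: ecx=M[216]=8
after xor ecx, 13: ecx=8^13=5
after add esi, 4: esi=216+4=220
after add ebx, 2: ebx=12+2=14
cmp ebx, 14  (cmp 14,14)
jl start: not taken
after and ecx, 6: ecx=5&6=4
mov [216], ecx → M[216]=4
halt.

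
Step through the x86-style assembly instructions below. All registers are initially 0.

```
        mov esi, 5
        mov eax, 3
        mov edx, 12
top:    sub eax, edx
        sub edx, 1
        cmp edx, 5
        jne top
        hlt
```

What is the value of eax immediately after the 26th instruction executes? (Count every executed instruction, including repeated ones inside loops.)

-54

mov esi, 5 → esi=5
mov eax, 3 → eax=3
mov edx, 12 → edx=12
sub eax, edx → eax=3-12=-9
sub edx, 1 → edx=12-1=11
cmp edx, 5  (cmp 11,5)
jne top: taken
sub eax, edx → eax=(-9)-11=-20
sub edx, 1 → edx=11-1=10
cmp edx, 5  (cmp 10,5)
jne top: taken
sub eax, edx → eax=(-20)-10=-30
sub edx, 1 → edx=10-1=9
cmp edx, 5  (cmp 9,5)
jne top: taken
sub eax, edx → eax=(-30)-9=-39
sub edx, 1 → edx=9-1=8
cmp edx, 5  (cmp 8,5)
jne top: taken
sub eax, edx → eax=(-39)-8=-47
sub edx, 1 → edx=8-1=7
cmp edx, 5  (cmp 7,5)
jne top: taken
sub eax, edx → eax=(-47)-7=-54
sub edx, 1 → edx=7-1=6
cmp edx, 5  (cmp 6,5)
After step 26: eax = -54.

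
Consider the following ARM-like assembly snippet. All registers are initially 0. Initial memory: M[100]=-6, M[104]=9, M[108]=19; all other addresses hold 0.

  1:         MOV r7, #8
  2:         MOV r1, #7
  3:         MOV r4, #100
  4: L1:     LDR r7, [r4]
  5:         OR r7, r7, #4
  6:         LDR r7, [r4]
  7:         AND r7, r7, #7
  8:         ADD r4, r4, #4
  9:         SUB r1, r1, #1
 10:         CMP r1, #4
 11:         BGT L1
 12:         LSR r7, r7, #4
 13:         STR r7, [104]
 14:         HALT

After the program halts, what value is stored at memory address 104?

after MOV r7, #8: r7=8
after MOV r1, #7: r1=7
after MOV r4, #100: r4=100
after LDR r7, [r4]: r7=M[100]=-6
after OR r7, r7, #4: r7=(-6)|4=-2
after LDR r7, [r4]: r7=M[100]=-6
after AND r7, r7, #7: r7=(-6)&7=2
after ADD r4, r4, #4: r4=100+4=104
after SUB r1, r1, #1: r1=7-1=6
CMP r1, #4  (cmp 6,4)
BGT L1: taken
after LDR r7, [r4]: r7=M[104]=9
after OR r7, r7, #4: r7=9|4=13
after LDR r7, [r4]: r7=M[104]=9
after AND r7, r7, #7: r7=9&7=1
after ADD r4, r4, #4: r4=104+4=108
after SUB r1, r1, #1: r1=6-1=5
CMP r1, #4  (cmp 5,4)
BGT L1: taken
after LDR r7, [r4]: r7=M[108]=19
after OR r7, r7, #4: r7=19|4=23
after LDR r7, [r4]: r7=M[108]=19
after AND r7, r7, #7: r7=19&7=3
after ADD r4, r4, #4: r4=108+4=112
after SUB r1, r1, #1: r1=5-1=4
CMP r1, #4  (cmp 4,4)
BGT L1: not taken
after LSR r7, r7, #4: r7=3>>4=0
STR r7, [104] → M[104]=0
halt.

0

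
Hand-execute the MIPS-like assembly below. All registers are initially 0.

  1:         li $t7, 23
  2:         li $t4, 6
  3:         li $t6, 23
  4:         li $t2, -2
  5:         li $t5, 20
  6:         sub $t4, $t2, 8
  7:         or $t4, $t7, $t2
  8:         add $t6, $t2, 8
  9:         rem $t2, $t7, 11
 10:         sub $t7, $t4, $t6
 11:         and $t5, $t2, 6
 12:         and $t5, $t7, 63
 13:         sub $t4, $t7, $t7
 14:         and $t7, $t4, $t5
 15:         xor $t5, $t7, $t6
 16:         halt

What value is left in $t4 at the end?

after li $t7, 23: $t7=23
after li $t4, 6: $t4=6
after li $t6, 23: $t6=23
after li $t2, -2: $t2=-2
after li $t5, 20: $t5=20
after sub $t4, $t2, 8: $t4=(-2)-8=-10
after or $t4, $t7, $t2: $t4=23|(-2)=-1
after add $t6, $t2, 8: $t6=(-2)+8=6
after rem $t2, $t7, 11: $t2=23%11=1
after sub $t7, $t4, $t6: $t7=(-1)-6=-7
after and $t5, $t2, 6: $t5=1&6=0
after and $t5, $t7, 63: $t5=(-7)&63=57
after sub $t4, $t7, $t7: $t4=(-7)-(-7)=0
after and $t7, $t4, $t5: $t7=0&57=0
after xor $t5, $t7, $t6: $t5=0^6=6
halt.

0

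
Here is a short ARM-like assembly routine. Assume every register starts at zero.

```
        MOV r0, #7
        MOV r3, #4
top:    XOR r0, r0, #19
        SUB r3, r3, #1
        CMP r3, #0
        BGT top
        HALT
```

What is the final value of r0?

r0=7
r3=4
r0=7^19=20
r3=4-1=3
CMP r3, #0  (cmp 3,0)
BGT top: taken
r0=20^19=7
r3=3-1=2
CMP r3, #0  (cmp 2,0)
BGT top: taken
r0=7^19=20
r3=2-1=1
CMP r3, #0  (cmp 1,0)
BGT top: taken
r0=20^19=7
r3=1-1=0
CMP r3, #0  (cmp 0,0)
BGT top: not taken
halt.

7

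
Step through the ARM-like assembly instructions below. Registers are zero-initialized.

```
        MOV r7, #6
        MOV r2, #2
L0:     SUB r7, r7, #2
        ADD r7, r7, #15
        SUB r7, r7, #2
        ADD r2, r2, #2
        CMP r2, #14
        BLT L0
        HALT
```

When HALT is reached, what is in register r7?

r7=6
r2=2
r7=6-2=4
r7=4+15=19
r7=19-2=17
r2=2+2=4
CMP r2, #14  (cmp 4,14)
BLT L0: taken
r7=17-2=15
r7=15+15=30
r7=30-2=28
r2=4+2=6
CMP r2, #14  (cmp 6,14)
BLT L0: taken
r7=28-2=26
r7=26+15=41
r7=41-2=39
r2=6+2=8
CMP r2, #14  (cmp 8,14)
BLT L0: taken
r7=39-2=37
r7=37+15=52
r7=52-2=50
r2=8+2=10
CMP r2, #14  (cmp 10,14)
BLT L0: taken
r7=50-2=48
r7=48+15=63
r7=63-2=61
r2=10+2=12
CMP r2, #14  (cmp 12,14)
BLT L0: taken
r7=61-2=59
r7=59+15=74
r7=74-2=72
r2=12+2=14
CMP r2, #14  (cmp 14,14)
BLT L0: not taken
halt.

72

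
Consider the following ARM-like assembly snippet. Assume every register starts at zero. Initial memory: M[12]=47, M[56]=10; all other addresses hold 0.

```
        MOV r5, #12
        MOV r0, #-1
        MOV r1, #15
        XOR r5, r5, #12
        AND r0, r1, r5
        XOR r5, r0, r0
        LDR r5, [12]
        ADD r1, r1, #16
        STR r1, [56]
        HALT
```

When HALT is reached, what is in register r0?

0

r5=12
r0=-1
r1=15
r5=12^12=0
r0=15&0=0
r5=0^0=0
r5=M[12]=47
r1=15+16=31
STR r1, [56] → M[56]=31
halt.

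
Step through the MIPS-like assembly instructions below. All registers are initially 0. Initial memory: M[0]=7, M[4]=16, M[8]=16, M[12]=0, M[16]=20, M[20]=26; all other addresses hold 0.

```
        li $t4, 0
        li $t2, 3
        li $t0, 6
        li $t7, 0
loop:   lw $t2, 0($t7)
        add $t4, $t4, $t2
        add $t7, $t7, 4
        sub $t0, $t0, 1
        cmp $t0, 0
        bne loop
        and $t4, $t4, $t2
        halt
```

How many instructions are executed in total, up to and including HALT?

42

$t4=0
$t2=3
$t0=6
$t7=0
$t2=M[0]=7
$t4=0+7=7
$t7=0+4=4
$t0=6-1=5
cmp $t0, 0  (cmp 5,0)
bne loop: taken
$t2=M[4]=16
$t4=7+16=23
$t7=4+4=8
$t0=5-1=4
cmp $t0, 0  (cmp 4,0)
bne loop: taken
$t2=M[8]=16
$t4=23+16=39
$t7=8+4=12
$t0=4-1=3
cmp $t0, 0  (cmp 3,0)
bne loop: taken
$t2=M[12]=0
$t4=39+0=39
$t7=12+4=16
$t0=3-1=2
cmp $t0, 0  (cmp 2,0)
bne loop: taken
$t2=M[16]=20
$t4=39+20=59
$t7=16+4=20
$t0=2-1=1
cmp $t0, 0  (cmp 1,0)
bne loop: taken
$t2=M[20]=26
$t4=59+26=85
$t7=20+4=24
$t0=1-1=0
cmp $t0, 0  (cmp 0,0)
bne loop: not taken
$t4=85&26=16
halt.
Total executed instructions: 42.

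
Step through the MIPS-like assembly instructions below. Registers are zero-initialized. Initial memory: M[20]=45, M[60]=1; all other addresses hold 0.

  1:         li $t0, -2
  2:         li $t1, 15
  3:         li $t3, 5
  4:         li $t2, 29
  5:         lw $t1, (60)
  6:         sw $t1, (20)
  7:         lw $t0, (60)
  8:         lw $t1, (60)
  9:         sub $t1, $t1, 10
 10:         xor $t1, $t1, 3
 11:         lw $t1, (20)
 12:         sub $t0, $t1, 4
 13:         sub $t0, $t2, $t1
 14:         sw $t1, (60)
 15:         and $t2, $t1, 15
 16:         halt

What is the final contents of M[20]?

after li $t0, -2: $t0=-2
after li $t1, 15: $t1=15
after li $t3, 5: $t3=5
after li $t2, 29: $t2=29
after lw $t1, (60): $t1=M[60]=1
sw $t1, (20) → M[20]=1
after lw $t0, (60): $t0=M[60]=1
after lw $t1, (60): $t1=M[60]=1
after sub $t1, $t1, 10: $t1=1-10=-9
after xor $t1, $t1, 3: $t1=(-9)^3=-12
after lw $t1, (20): $t1=M[20]=1
after sub $t0, $t1, 4: $t0=1-4=-3
after sub $t0, $t2, $t1: $t0=29-1=28
sw $t1, (60) → M[60]=1
after and $t2, $t1, 15: $t2=1&15=1
halt.

1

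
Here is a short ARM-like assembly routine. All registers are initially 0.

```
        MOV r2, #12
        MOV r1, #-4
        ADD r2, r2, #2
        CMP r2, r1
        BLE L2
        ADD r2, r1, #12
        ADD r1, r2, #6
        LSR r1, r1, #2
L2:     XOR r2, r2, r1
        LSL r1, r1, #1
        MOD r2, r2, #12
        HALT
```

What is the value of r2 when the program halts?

11

MOV r2, #12 → r2=12
MOV r1, #-4 → r1=-4
ADD r2, r2, #2 → r2=12+2=14
CMP r2, r1  (cmp 14,-4)
BLE L2: not taken
ADD r2, r1, #12 → r2=(-4)+12=8
ADD r1, r2, #6 → r1=8+6=14
LSR r1, r1, #2 → r1=14>>2=3
XOR r2, r2, r1 → r2=8^3=11
LSL r1, r1, #1 → r1=3<<1=6
MOD r2, r2, #12 → r2=11%12=11
halt.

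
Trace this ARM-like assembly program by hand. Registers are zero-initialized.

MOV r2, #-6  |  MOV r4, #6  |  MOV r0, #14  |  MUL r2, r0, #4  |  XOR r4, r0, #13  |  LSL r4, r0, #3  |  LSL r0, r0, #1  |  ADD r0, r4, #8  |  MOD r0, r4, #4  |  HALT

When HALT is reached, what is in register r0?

0

after MOV r2, #-6: r2=-6
after MOV r4, #6: r4=6
after MOV r0, #14: r0=14
after MUL r2, r0, #4: r2=14*4=56
after XOR r4, r0, #13: r4=14^13=3
after LSL r4, r0, #3: r4=14<<3=112
after LSL r0, r0, #1: r0=14<<1=28
after ADD r0, r4, #8: r0=112+8=120
after MOD r0, r4, #4: r0=112%4=0
halt.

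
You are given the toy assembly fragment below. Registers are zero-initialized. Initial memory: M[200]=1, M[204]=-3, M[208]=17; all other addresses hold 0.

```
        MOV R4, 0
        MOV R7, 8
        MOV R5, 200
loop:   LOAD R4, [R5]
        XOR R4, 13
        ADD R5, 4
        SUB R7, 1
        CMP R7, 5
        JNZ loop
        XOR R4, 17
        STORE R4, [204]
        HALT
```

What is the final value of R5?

after MOV R4, 0: R4=0
after MOV R7, 8: R7=8
after MOV R5, 200: R5=200
after LOAD R4, [R5]: R4=M[200]=1
after XOR R4, 13: R4=1^13=12
after ADD R5, 4: R5=200+4=204
after SUB R7, 1: R7=8-1=7
CMP R7, 5  (cmp 7,5)
JNZ loop: taken
after LOAD R4, [R5]: R4=M[204]=-3
after XOR R4, 13: R4=(-3)^13=-16
after ADD R5, 4: R5=204+4=208
after SUB R7, 1: R7=7-1=6
CMP R7, 5  (cmp 6,5)
JNZ loop: taken
after LOAD R4, [R5]: R4=M[208]=17
after XOR R4, 13: R4=17^13=28
after ADD R5, 4: R5=208+4=212
after SUB R7, 1: R7=6-1=5
CMP R7, 5  (cmp 5,5)
JNZ loop: not taken
after XOR R4, 17: R4=28^17=13
STORE R4, [204] → M[204]=13
halt.

212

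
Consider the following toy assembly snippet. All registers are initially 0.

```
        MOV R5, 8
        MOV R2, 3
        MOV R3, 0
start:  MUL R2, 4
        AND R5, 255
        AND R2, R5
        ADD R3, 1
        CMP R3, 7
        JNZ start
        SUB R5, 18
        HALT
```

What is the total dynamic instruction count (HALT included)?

47

after MOV R5, 8: R5=8
after MOV R2, 3: R2=3
after MOV R3, 0: R3=0
after MUL R2, 4: R2=3*4=12
after AND R5, 255: R5=8&255=8
after AND R2, R5: R2=12&8=8
after ADD R3, 1: R3=0+1=1
CMP R3, 7  (cmp 1,7)
JNZ start: taken
after MUL R2, 4: R2=8*4=32
after AND R5, 255: R5=8&255=8
after AND R2, R5: R2=32&8=0
after ADD R3, 1: R3=1+1=2
CMP R3, 7  (cmp 2,7)
JNZ start: taken
after MUL R2, 4: R2=0*4=0
after AND R5, 255: R5=8&255=8
after AND R2, R5: R2=0&8=0
after ADD R3, 1: R3=2+1=3
CMP R3, 7  (cmp 3,7)
JNZ start: taken
after MUL R2, 4: R2=0*4=0
after AND R5, 255: R5=8&255=8
after AND R2, R5: R2=0&8=0
after ADD R3, 1: R3=3+1=4
CMP R3, 7  (cmp 4,7)
JNZ start: taken
after MUL R2, 4: R2=0*4=0
after AND R5, 255: R5=8&255=8
after AND R2, R5: R2=0&8=0
after ADD R3, 1: R3=4+1=5
CMP R3, 7  (cmp 5,7)
JNZ start: taken
after MUL R2, 4: R2=0*4=0
after AND R5, 255: R5=8&255=8
after AND R2, R5: R2=0&8=0
after ADD R3, 1: R3=5+1=6
CMP R3, 7  (cmp 6,7)
JNZ start: taken
after MUL R2, 4: R2=0*4=0
after AND R5, 255: R5=8&255=8
after AND R2, R5: R2=0&8=0
after ADD R3, 1: R3=6+1=7
CMP R3, 7  (cmp 7,7)
JNZ start: not taken
after SUB R5, 18: R5=8-18=-10
halt.
Total executed instructions: 47.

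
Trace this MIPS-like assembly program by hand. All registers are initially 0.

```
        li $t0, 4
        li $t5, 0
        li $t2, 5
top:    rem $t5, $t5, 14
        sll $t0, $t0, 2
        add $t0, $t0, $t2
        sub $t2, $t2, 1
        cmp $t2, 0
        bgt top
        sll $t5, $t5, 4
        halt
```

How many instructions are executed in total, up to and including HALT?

35

$t0=4
$t5=0
$t2=5
$t5=0%14=0
$t0=4<<2=16
$t0=16+5=21
$t2=5-1=4
cmp $t2, 0  (cmp 4,0)
bgt top: taken
$t5=0%14=0
$t0=21<<2=84
$t0=84+4=88
$t2=4-1=3
cmp $t2, 0  (cmp 3,0)
bgt top: taken
$t5=0%14=0
$t0=88<<2=352
$t0=352+3=355
$t2=3-1=2
cmp $t2, 0  (cmp 2,0)
bgt top: taken
$t5=0%14=0
$t0=355<<2=1420
$t0=1420+2=1422
$t2=2-1=1
cmp $t2, 0  (cmp 1,0)
bgt top: taken
$t5=0%14=0
$t0=1422<<2=5688
$t0=5688+1=5689
$t2=1-1=0
cmp $t2, 0  (cmp 0,0)
bgt top: not taken
$t5=0<<4=0
halt.
Total executed instructions: 35.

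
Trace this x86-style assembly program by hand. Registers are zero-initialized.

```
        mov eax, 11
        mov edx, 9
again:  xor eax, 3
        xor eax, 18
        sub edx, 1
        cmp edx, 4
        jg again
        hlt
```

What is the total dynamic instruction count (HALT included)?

28

mov eax, 11 → eax=11
mov edx, 9 → edx=9
xor eax, 3 → eax=11^3=8
xor eax, 18 → eax=8^18=26
sub edx, 1 → edx=9-1=8
cmp edx, 4  (cmp 8,4)
jg again: taken
xor eax, 3 → eax=26^3=25
xor eax, 18 → eax=25^18=11
sub edx, 1 → edx=8-1=7
cmp edx, 4  (cmp 7,4)
jg again: taken
xor eax, 3 → eax=11^3=8
xor eax, 18 → eax=8^18=26
sub edx, 1 → edx=7-1=6
cmp edx, 4  (cmp 6,4)
jg again: taken
xor eax, 3 → eax=26^3=25
xor eax, 18 → eax=25^18=11
sub edx, 1 → edx=6-1=5
cmp edx, 4  (cmp 5,4)
jg again: taken
xor eax, 3 → eax=11^3=8
xor eax, 18 → eax=8^18=26
sub edx, 1 → edx=5-1=4
cmp edx, 4  (cmp 4,4)
jg again: not taken
halt.
Total executed instructions: 28.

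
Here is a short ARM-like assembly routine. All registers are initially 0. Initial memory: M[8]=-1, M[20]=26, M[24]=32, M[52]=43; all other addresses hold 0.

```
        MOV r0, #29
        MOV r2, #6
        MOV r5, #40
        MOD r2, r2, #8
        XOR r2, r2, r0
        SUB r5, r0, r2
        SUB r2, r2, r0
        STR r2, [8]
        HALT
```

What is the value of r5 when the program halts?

2

r0=29
r2=6
r5=40
r2=6%8=6
r2=6^29=27
r5=29-27=2
r2=27-29=-2
STR r2, [8] → M[8]=-2
halt.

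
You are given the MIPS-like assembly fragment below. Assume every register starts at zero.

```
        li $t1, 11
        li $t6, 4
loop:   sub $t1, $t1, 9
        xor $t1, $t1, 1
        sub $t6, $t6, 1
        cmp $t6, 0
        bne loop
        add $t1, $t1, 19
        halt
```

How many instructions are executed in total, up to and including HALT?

24

$t1=11
$t6=4
$t1=11-9=2
$t1=2^1=3
$t6=4-1=3
cmp $t6, 0  (cmp 3,0)
bne loop: taken
$t1=3-9=-6
$t1=(-6)^1=-5
$t6=3-1=2
cmp $t6, 0  (cmp 2,0)
bne loop: taken
$t1=(-5)-9=-14
$t1=(-14)^1=-13
$t6=2-1=1
cmp $t6, 0  (cmp 1,0)
bne loop: taken
$t1=(-13)-9=-22
$t1=(-22)^1=-21
$t6=1-1=0
cmp $t6, 0  (cmp 0,0)
bne loop: not taken
$t1=(-21)+19=-2
halt.
Total executed instructions: 24.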